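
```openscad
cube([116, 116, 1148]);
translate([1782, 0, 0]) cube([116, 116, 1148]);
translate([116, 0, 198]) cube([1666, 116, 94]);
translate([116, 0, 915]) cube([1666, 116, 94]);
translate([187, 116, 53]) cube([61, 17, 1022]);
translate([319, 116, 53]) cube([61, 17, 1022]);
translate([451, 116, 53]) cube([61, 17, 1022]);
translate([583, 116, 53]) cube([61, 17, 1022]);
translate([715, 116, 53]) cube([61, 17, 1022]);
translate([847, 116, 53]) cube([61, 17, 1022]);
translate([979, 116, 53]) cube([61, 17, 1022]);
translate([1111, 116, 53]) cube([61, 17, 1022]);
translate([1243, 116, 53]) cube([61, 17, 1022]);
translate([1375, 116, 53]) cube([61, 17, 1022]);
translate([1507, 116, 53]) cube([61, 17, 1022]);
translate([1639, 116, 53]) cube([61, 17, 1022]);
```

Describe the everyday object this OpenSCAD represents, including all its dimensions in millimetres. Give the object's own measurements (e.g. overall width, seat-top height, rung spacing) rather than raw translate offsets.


A fence section. Two 116×116 mm posts, 1148 mm tall, stand on the floor with a clear span of 1666 mm between their inner faces. Two horizontal rails of 116×94 mm section span the gap between the posts with their undersides at z = 198 mm and z = 915 mm, flush with the posts' −y face. 12 pickets, each 61 mm wide, 17 mm thick and 1022 mm tall, are fixed to the +y face of the rails with their bottoms at z = 53 mm, spaced across the span with a 71 mm gap after the −x post and between neighbouring pickets, with 82 mm left before the +x post.


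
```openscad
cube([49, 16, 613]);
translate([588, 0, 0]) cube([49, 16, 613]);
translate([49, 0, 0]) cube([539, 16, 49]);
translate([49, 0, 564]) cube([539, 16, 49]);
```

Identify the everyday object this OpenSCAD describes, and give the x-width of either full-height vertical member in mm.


A picture frame. The border width is 49 mm.

Four thin pieces enclosing a rectangular opening — a picture frame. The two full-height stiles are 613 mm tall; the top rail sits at z = 564 and is 49 mm tall, so the border above the opening is 613 − 564 = 49 mm, matching the stile x-width.


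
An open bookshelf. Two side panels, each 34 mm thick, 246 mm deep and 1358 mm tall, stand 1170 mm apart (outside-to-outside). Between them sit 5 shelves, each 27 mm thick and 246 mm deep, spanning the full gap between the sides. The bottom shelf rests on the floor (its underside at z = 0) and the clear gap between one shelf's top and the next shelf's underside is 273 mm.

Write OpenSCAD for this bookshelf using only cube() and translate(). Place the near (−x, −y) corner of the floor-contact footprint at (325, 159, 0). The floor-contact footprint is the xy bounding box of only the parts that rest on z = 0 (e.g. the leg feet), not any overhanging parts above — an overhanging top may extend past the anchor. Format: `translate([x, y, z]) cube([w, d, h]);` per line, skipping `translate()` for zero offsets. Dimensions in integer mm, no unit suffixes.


translate([325, 159, 0]) cube([34, 246, 1358]);
translate([1461, 159, 0]) cube([34, 246, 1358]);
translate([359, 159, 0]) cube([1102, 246, 27]);
translate([359, 159, 300]) cube([1102, 246, 27]);
translate([359, 159, 600]) cube([1102, 246, 27]);
translate([359, 159, 900]) cube([1102, 246, 27]);
translate([359, 159, 1200]) cube([1102, 246, 27]);


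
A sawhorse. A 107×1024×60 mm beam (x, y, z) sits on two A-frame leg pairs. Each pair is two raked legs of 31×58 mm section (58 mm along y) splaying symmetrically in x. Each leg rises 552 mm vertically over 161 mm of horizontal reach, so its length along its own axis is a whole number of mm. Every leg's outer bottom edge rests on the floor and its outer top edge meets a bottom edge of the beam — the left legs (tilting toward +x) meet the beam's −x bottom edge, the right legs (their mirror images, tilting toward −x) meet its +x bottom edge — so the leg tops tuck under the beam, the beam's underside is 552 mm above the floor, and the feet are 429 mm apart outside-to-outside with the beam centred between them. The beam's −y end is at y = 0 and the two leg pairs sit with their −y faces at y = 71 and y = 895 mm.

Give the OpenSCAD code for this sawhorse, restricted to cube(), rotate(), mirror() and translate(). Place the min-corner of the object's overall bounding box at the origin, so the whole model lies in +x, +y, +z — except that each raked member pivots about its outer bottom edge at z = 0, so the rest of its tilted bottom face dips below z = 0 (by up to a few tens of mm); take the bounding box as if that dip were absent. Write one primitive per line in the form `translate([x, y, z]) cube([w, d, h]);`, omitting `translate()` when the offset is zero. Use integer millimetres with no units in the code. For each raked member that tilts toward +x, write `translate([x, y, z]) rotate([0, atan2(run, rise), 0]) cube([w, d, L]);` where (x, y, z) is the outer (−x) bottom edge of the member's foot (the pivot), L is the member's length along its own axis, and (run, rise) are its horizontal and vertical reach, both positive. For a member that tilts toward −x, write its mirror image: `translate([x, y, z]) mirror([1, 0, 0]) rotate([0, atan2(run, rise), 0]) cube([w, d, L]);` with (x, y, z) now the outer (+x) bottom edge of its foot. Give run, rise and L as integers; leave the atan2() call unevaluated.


// leg length = √(161² + 552²) = 575
// right-leg outer foot x = 2·161 + 107 = 429
// beam min-corner = (161, 0, 552)
translate([161, 0, 552]) cube([107, 1024, 60]);
translate([0, 71, 0]) rotate([0, atan2(161, 552), 0]) cube([31, 58, 575]);
translate([429, 71, 0]) mirror([1, 0, 0]) rotate([0, atan2(161, 552), 0]) cube([31, 58, 575]);
translate([0, 895, 0]) rotate([0, atan2(161, 552), 0]) cube([31, 58, 575]);
translate([429, 895, 0]) mirror([1, 0, 0]) rotate([0, atan2(161, 552), 0]) cube([31, 58, 575]);


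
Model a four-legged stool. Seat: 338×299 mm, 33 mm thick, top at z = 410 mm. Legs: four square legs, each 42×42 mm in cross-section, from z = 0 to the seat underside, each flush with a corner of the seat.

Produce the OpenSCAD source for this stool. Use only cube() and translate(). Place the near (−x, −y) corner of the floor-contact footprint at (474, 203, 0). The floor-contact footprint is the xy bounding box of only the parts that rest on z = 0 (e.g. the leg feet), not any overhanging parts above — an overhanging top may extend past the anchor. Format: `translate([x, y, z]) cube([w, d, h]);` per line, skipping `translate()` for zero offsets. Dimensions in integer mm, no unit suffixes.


translate([474, 203, 377]) cube([338, 299, 33]);
translate([474, 203, 0]) cube([42, 42, 377]);
translate([770, 203, 0]) cube([42, 42, 377]);
translate([474, 460, 0]) cube([42, 42, 377]);
translate([770, 460, 0]) cube([42, 42, 377]);


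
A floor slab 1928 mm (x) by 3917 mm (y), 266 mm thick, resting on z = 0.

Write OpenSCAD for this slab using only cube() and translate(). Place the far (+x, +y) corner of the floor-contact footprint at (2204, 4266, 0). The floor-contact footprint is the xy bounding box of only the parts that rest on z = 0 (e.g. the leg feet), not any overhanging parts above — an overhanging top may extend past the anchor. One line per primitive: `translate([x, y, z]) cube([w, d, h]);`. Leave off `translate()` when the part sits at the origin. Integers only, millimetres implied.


translate([276, 349, 0]) cube([1928, 3917, 266]);


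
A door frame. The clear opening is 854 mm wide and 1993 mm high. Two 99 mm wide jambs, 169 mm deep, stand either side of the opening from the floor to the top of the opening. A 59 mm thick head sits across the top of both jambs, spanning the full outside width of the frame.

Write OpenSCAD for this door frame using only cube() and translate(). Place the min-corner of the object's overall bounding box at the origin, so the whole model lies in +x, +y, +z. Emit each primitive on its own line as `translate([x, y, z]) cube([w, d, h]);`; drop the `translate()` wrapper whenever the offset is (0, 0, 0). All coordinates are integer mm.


cube([99, 169, 1993]);
translate([953, 0, 0]) cube([99, 169, 1993]);
translate([0, 0, 1993]) cube([1052, 169, 59]);


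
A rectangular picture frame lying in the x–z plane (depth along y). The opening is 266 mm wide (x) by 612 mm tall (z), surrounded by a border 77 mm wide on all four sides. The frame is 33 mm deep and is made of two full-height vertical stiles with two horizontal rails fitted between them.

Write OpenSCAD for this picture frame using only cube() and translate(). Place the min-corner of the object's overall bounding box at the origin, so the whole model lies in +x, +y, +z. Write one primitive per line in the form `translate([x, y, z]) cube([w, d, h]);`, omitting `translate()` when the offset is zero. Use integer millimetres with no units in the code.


cube([77, 33, 766]);
translate([343, 0, 0]) cube([77, 33, 766]);
translate([77, 0, 0]) cube([266, 33, 77]);
translate([77, 0, 689]) cube([266, 33, 77]);


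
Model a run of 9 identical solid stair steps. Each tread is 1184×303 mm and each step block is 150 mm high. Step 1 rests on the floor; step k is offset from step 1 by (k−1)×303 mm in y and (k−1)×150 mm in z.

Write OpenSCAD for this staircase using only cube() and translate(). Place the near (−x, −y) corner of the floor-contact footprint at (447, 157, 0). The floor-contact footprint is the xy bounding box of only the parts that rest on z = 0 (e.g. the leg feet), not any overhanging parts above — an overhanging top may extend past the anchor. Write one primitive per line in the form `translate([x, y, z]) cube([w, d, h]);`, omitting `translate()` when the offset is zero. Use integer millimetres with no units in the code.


translate([447, 157, 0]) cube([1184, 303, 150]);
translate([447, 460, 150]) cube([1184, 303, 150]);
translate([447, 763, 300]) cube([1184, 303, 150]);
translate([447, 1066, 450]) cube([1184, 303, 150]);
translate([447, 1369, 600]) cube([1184, 303, 150]);
translate([447, 1672, 750]) cube([1184, 303, 150]);
translate([447, 1975, 900]) cube([1184, 303, 150]);
translate([447, 2278, 1050]) cube([1184, 303, 150]);
translate([447, 2581, 1200]) cube([1184, 303, 150]);


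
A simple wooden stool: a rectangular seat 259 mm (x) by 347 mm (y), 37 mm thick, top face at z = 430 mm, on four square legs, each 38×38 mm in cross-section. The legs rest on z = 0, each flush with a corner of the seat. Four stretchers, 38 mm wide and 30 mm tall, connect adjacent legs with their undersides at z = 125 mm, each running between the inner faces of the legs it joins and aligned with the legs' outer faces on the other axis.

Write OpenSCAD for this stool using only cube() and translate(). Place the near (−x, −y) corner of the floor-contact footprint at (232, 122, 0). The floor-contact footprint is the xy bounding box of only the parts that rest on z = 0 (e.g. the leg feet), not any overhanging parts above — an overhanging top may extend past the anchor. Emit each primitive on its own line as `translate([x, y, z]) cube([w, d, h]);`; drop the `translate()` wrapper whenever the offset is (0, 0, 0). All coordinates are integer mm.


translate([232, 122, 393]) cube([259, 347, 37]);
translate([232, 122, 0]) cube([38, 38, 393]);
translate([453, 122, 0]) cube([38, 38, 393]);
translate([232, 431, 0]) cube([38, 38, 393]);
translate([453, 431, 0]) cube([38, 38, 393]);
translate([270, 122, 125]) cube([183, 38, 30]);
translate([270, 431, 125]) cube([183, 38, 30]);
translate([232, 160, 125]) cube([38, 271, 30]);
translate([453, 160, 125]) cube([38, 271, 30]);


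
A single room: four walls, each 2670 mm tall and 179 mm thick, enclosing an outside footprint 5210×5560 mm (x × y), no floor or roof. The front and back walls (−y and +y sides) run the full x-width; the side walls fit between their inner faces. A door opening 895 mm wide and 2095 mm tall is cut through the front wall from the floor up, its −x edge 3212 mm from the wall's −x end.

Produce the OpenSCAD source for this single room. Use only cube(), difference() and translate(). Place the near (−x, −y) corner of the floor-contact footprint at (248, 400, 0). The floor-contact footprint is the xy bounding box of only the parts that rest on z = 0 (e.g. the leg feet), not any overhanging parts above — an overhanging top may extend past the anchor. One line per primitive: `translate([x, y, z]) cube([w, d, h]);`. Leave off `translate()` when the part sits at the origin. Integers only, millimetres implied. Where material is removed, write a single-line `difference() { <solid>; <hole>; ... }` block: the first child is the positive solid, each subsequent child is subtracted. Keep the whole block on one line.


difference() { translate([248, 400, 0]) cube([5210, 179, 2670]); translate([3460, 400, 0]) cube([895, 179, 2095]); }
translate([248, 5781, 0]) cube([5210, 179, 2670]);
translate([248, 579, 0]) cube([179, 5202, 2670]);
translate([5279, 579, 0]) cube([179, 5202, 2670]);


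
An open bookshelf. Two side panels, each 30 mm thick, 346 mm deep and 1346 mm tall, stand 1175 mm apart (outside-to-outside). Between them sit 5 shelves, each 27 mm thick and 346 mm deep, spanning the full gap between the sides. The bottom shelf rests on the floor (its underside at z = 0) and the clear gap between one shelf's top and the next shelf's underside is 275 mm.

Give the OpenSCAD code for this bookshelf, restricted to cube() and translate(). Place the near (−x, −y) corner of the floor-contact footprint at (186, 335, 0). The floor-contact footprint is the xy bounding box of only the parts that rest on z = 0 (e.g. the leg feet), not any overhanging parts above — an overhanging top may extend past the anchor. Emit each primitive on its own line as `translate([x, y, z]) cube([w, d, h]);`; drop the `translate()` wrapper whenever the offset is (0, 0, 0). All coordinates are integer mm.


translate([186, 335, 0]) cube([30, 346, 1346]);
translate([1331, 335, 0]) cube([30, 346, 1346]);
translate([216, 335, 0]) cube([1115, 346, 27]);
translate([216, 335, 302]) cube([1115, 346, 27]);
translate([216, 335, 604]) cube([1115, 346, 27]);
translate([216, 335, 906]) cube([1115, 346, 27]);
translate([216, 335, 1208]) cube([1115, 346, 27]);


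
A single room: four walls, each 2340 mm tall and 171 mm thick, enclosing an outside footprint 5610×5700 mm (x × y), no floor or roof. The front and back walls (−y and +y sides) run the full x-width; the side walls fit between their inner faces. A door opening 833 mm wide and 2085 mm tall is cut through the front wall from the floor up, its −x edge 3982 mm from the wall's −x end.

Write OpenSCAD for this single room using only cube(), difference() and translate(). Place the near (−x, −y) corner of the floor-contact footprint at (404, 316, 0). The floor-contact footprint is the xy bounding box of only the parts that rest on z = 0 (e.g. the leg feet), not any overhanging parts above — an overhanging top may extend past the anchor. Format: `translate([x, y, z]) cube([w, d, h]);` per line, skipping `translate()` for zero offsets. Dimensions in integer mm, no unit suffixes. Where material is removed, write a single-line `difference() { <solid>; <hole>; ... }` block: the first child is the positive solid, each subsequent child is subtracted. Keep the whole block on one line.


difference() { translate([404, 316, 0]) cube([5610, 171, 2340]); translate([4386, 316, 0]) cube([833, 171, 2085]); }
translate([404, 5845, 0]) cube([5610, 171, 2340]);
translate([404, 487, 0]) cube([171, 5358, 2340]);
translate([5843, 487, 0]) cube([171, 5358, 2340]);


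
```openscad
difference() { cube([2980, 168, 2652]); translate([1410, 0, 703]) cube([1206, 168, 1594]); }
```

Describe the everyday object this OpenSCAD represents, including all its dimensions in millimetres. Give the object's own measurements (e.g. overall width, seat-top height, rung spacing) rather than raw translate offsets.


A wall 2980 mm long (x), 168 mm thick (y), 2652 mm tall, with a rectangular window opening cut through it. The opening is 1206 mm wide and 1594 mm tall; its sill is at z = 703 mm and its near (−x) edge is 1410 mm from the wall's −x end. The opening passes through the full wall thickness.


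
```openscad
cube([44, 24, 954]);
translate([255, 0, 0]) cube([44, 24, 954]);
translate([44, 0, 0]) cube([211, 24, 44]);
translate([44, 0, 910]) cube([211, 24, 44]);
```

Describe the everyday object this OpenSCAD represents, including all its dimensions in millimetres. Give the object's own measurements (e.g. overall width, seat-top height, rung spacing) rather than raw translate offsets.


A rectangular picture frame lying in the x–z plane (depth along y). The opening is 211 mm wide (x) by 866 mm tall (z), surrounded by a border 44 mm wide on all four sides. The frame is 24 mm deep and is made of two full-height vertical stiles with two horizontal rails fitted between them.


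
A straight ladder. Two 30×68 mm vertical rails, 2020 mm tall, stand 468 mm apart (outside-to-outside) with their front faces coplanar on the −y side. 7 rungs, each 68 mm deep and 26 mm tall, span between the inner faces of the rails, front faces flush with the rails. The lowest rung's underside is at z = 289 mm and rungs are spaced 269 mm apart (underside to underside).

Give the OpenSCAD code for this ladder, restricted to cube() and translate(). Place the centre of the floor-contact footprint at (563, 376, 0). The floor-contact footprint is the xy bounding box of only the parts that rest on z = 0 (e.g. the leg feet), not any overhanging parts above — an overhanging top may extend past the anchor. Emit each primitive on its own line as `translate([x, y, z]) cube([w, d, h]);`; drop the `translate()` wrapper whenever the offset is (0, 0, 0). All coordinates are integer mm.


translate([329, 342, 0]) cube([30, 68, 2020]);
translate([767, 342, 0]) cube([30, 68, 2020]);
translate([359, 342, 289]) cube([408, 68, 26]);
translate([359, 342, 558]) cube([408, 68, 26]);
translate([359, 342, 827]) cube([408, 68, 26]);
translate([359, 342, 1096]) cube([408, 68, 26]);
translate([359, 342, 1365]) cube([408, 68, 26]);
translate([359, 342, 1634]) cube([408, 68, 26]);
translate([359, 342, 1903]) cube([408, 68, 26]);


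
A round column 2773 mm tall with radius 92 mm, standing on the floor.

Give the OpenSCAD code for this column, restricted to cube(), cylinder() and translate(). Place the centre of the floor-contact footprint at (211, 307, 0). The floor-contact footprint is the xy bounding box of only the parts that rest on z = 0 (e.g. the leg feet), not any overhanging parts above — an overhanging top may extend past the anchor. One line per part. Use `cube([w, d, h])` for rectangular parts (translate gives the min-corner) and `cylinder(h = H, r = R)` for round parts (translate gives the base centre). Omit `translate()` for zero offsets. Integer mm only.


translate([211, 307, 0]) cylinder(h = 2773, r = 92);


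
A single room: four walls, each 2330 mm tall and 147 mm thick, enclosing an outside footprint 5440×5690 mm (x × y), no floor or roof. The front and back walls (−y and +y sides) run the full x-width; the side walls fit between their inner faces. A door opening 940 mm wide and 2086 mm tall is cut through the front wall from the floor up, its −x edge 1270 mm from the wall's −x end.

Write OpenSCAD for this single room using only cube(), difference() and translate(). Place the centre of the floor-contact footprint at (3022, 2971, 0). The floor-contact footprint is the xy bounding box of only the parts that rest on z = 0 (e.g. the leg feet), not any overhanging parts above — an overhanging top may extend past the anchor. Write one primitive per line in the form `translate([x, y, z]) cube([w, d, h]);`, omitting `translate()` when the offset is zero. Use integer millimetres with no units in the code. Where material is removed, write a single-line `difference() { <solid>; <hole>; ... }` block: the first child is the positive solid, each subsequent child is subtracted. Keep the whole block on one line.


difference() { translate([302, 126, 0]) cube([5440, 147, 2330]); translate([1572, 126, 0]) cube([940, 147, 2086]); }
translate([302, 5669, 0]) cube([5440, 147, 2330]);
translate([302, 273, 0]) cube([147, 5396, 2330]);
translate([5595, 273, 0]) cube([147, 5396, 2330]);


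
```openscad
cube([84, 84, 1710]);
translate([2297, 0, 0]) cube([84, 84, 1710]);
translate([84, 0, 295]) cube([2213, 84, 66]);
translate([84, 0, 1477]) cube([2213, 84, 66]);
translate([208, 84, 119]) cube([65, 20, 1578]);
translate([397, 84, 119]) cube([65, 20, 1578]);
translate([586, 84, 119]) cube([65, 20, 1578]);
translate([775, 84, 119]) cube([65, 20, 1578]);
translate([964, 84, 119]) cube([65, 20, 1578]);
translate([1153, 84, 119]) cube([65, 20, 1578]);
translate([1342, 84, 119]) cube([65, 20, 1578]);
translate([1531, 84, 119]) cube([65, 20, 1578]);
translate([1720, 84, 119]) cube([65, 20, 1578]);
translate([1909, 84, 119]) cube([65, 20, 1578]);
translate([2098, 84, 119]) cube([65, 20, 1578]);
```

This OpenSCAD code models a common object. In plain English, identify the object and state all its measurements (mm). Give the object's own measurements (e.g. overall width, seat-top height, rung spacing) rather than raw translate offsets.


A fence section. Two 84×84 mm posts, 1710 mm tall, stand on the floor with a clear span of 2213 mm between their inner faces. Two horizontal rails of 84×66 mm section span the gap between the posts with their undersides at z = 295 mm and z = 1477 mm, flush with the posts' −y face. 11 pickets, each 65 mm wide, 20 mm thick and 1578 mm tall, are fixed to the +y face of the rails with their bottoms at z = 119 mm, spaced across the span with a 124 mm gap after the −x post and between neighbouring pickets, with 134 mm left before the +x post.


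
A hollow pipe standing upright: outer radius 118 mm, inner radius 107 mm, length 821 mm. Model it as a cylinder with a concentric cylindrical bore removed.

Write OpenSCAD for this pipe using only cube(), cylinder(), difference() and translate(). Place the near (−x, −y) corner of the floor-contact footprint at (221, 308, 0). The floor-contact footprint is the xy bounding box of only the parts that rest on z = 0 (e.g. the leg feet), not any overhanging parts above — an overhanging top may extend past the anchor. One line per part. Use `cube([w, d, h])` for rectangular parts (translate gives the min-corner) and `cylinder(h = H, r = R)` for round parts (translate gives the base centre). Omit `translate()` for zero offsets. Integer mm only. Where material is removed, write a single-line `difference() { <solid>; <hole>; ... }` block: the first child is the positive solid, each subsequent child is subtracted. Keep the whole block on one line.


difference() { translate([339, 426, 0]) cylinder(h = 821, r = 118); translate([339, 426, 0]) cylinder(h = 821, r = 107); }


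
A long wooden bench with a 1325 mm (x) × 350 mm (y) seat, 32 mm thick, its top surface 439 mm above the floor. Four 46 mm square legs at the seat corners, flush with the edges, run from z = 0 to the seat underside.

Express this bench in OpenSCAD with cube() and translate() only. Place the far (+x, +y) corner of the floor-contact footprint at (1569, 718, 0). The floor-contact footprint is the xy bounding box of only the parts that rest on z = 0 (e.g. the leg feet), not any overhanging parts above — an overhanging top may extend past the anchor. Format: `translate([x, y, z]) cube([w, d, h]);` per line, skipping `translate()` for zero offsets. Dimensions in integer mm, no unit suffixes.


translate([244, 368, 407]) cube([1325, 350, 32]);
translate([244, 368, 0]) cube([46, 46, 407]);
translate([244, 672, 0]) cube([46, 46, 407]);
translate([1523, 368, 0]) cube([46, 46, 407]);
translate([1523, 672, 0]) cube([46, 46, 407]);


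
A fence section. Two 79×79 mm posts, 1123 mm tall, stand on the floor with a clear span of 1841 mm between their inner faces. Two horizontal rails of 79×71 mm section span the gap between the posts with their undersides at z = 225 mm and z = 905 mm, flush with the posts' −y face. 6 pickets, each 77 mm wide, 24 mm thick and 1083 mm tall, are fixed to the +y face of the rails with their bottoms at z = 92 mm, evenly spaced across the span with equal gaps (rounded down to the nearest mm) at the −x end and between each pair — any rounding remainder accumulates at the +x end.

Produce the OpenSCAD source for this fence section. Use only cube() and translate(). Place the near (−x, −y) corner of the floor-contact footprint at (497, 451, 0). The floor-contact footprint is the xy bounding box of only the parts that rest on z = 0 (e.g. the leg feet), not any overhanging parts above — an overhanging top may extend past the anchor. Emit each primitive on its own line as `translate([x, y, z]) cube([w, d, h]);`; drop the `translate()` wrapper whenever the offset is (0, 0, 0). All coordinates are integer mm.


translate([497, 451, 0]) cube([79, 79, 1123]);
translate([2417, 451, 0]) cube([79, 79, 1123]);
translate([576, 451, 225]) cube([1841, 79, 71]);
translate([576, 451, 905]) cube([1841, 79, 71]);
translate([773, 530, 92]) cube([77, 24, 1083]);
translate([1047, 530, 92]) cube([77, 24, 1083]);
translate([1321, 530, 92]) cube([77, 24, 1083]);
translate([1595, 530, 92]) cube([77, 24, 1083]);
translate([1869, 530, 92]) cube([77, 24, 1083]);
translate([2143, 530, 92]) cube([77, 24, 1083]);


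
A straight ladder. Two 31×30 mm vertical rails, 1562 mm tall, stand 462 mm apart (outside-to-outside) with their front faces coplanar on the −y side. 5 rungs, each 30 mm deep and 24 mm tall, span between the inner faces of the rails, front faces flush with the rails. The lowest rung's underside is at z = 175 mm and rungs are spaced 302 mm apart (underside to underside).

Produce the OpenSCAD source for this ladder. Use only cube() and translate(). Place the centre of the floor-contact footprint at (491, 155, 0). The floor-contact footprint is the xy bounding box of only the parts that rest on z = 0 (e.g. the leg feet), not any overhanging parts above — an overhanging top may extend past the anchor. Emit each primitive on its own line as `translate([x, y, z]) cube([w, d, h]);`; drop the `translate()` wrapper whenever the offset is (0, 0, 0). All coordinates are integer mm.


translate([260, 140, 0]) cube([31, 30, 1562]);
translate([691, 140, 0]) cube([31, 30, 1562]);
translate([291, 140, 175]) cube([400, 30, 24]);
translate([291, 140, 477]) cube([400, 30, 24]);
translate([291, 140, 779]) cube([400, 30, 24]);
translate([291, 140, 1081]) cube([400, 30, 24]);
translate([291, 140, 1383]) cube([400, 30, 24]);


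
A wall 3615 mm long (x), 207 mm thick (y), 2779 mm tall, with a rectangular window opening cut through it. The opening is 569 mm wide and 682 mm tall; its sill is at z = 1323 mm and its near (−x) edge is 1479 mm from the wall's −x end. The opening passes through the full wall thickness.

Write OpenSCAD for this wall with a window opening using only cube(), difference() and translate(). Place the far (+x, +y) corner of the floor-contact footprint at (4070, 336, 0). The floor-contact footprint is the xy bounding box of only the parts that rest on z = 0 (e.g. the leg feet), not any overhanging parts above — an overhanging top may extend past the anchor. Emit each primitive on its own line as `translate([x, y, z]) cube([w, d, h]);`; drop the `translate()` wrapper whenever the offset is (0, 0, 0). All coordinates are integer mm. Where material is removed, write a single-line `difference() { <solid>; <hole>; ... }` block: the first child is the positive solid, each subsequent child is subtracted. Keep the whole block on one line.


difference() { translate([455, 129, 0]) cube([3615, 207, 2779]); translate([1934, 129, 1323]) cube([569, 207, 682]); }


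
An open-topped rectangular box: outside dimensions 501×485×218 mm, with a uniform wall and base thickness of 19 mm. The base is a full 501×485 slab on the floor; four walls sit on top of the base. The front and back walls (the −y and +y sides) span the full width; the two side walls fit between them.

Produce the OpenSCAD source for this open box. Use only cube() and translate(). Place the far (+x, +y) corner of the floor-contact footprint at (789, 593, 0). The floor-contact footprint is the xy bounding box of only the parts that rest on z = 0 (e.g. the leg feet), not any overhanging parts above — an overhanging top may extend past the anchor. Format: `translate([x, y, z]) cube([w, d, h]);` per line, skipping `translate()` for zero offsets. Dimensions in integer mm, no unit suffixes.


translate([288, 108, 0]) cube([501, 485, 19]);
translate([288, 108, 19]) cube([501, 19, 199]);
translate([288, 574, 19]) cube([501, 19, 199]);
translate([288, 127, 19]) cube([19, 447, 199]);
translate([770, 127, 19]) cube([19, 447, 199]);


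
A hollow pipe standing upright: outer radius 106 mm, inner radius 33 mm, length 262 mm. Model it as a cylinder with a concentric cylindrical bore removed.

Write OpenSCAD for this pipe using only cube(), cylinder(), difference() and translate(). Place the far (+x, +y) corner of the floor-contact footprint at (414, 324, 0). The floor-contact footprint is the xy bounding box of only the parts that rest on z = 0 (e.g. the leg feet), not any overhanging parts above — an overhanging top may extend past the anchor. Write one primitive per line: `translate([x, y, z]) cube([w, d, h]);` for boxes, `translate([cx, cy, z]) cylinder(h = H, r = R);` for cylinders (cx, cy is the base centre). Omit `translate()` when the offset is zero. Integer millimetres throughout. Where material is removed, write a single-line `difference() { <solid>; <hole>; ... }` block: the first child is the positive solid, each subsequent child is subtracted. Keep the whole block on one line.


difference() { translate([308, 218, 0]) cylinder(h = 262, r = 106); translate([308, 218, 0]) cylinder(h = 262, r = 33); }


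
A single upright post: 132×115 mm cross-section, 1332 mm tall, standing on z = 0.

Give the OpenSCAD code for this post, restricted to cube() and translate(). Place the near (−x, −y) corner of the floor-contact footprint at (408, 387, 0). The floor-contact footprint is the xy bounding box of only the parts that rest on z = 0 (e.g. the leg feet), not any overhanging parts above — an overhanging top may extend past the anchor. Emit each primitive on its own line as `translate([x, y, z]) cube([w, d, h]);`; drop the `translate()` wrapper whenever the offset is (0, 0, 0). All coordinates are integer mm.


translate([408, 387, 0]) cube([132, 115, 1332]);


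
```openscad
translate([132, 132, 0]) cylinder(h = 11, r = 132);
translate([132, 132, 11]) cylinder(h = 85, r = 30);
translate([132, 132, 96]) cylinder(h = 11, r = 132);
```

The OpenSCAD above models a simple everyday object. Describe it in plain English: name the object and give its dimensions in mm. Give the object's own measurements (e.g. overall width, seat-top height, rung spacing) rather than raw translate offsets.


A spool: two coaxial disc flanges of radius 132 mm and thickness 11 mm, joined by a core cylinder of radius 30 mm and height 85 mm. The lower flange rests on z = 0 and the three cylinders share a vertical axis.


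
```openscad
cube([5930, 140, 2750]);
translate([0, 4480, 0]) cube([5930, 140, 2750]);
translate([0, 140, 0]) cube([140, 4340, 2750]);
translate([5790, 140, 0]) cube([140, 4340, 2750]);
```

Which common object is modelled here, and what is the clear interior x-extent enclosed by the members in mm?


A house (or room) frame. The interior width is 5650 mm.

Four 2750 mm walls enclosing a rectangle with no floor or roof — a room or house frame. Outside width is 5930 mm and wall thickness is 140 mm, so the interior width is 5930 − 2 × 140 = 5650 mm.


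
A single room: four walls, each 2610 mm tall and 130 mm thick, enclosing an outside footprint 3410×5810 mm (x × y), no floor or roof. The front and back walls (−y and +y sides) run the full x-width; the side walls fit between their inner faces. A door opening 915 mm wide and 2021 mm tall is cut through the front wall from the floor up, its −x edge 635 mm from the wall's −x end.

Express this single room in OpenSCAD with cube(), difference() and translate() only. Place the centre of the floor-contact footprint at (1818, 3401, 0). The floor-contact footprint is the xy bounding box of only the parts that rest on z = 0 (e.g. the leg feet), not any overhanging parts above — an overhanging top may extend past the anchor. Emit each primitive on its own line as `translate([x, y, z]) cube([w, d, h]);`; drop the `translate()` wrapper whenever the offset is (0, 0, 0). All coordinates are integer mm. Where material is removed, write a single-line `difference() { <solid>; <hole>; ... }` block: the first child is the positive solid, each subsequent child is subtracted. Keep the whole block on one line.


difference() { translate([113, 496, 0]) cube([3410, 130, 2610]); translate([748, 496, 0]) cube([915, 130, 2021]); }
translate([113, 6176, 0]) cube([3410, 130, 2610]);
translate([113, 626, 0]) cube([130, 5550, 2610]);
translate([3393, 626, 0]) cube([130, 5550, 2610]);


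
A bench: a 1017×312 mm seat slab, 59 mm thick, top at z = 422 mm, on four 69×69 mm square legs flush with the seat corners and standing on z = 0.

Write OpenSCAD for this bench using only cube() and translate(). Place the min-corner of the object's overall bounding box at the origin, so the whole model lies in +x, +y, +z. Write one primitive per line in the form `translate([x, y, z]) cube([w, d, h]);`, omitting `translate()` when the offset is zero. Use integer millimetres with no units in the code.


translate([0, 0, 363]) cube([1017, 312, 59]);
cube([69, 69, 363]);
translate([0, 243, 0]) cube([69, 69, 363]);
translate([948, 0, 0]) cube([69, 69, 363]);
translate([948, 243, 0]) cube([69, 69, 363]);


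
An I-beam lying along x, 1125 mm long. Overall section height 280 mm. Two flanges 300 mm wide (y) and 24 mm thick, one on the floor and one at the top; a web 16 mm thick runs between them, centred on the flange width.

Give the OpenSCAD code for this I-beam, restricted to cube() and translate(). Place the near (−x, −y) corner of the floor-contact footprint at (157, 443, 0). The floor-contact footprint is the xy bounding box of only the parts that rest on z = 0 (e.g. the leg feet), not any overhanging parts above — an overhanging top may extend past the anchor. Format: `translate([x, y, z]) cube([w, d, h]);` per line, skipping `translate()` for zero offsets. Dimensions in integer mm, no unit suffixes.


translate([157, 443, 0]) cube([1125, 300, 24]);
translate([157, 585, 24]) cube([1125, 16, 232]);
translate([157, 443, 256]) cube([1125, 300, 24]);


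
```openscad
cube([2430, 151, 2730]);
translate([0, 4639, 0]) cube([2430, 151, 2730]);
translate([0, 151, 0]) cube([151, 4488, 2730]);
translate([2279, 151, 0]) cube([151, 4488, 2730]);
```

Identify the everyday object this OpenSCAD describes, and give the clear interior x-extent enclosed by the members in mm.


A house (or room) frame. The interior width is 2128 mm.

Four 2730 mm walls enclosing a rectangle with no floor or roof — a room or house frame. Outside width is 2430 mm and wall thickness is 151 mm, so the interior width is 2430 − 2 × 151 = 2128 mm.


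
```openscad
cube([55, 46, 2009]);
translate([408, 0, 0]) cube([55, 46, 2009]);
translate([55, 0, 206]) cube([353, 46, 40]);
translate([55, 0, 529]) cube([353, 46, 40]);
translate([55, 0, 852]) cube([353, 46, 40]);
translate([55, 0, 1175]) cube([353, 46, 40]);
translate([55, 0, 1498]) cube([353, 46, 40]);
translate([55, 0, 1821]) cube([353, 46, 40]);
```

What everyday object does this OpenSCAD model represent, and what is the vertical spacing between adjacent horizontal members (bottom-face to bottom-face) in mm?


A ladder. The rung spacing is 323 mm.

Two tall 55×46 posts with 6 short bars between them — a ladder. Adjacent rungs sit at z = 206 and z = 529, so the spacing is 529 − 206 = 323 mm.


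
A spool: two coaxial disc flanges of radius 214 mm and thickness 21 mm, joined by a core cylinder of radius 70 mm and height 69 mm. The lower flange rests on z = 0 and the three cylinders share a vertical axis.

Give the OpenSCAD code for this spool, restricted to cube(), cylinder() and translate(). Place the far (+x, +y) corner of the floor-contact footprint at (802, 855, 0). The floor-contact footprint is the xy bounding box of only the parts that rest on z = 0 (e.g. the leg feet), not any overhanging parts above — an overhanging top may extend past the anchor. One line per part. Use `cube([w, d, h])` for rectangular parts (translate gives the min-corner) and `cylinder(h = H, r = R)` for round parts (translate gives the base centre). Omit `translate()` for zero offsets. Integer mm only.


translate([588, 641, 0]) cylinder(h = 21, r = 214);
translate([588, 641, 21]) cylinder(h = 69, r = 70);
translate([588, 641, 90]) cylinder(h = 21, r = 214);


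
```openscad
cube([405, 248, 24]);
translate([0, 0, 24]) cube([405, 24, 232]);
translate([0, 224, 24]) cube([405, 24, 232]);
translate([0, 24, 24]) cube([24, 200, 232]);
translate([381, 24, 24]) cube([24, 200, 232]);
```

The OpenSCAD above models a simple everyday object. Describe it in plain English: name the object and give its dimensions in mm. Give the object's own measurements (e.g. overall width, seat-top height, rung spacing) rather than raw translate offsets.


An open-topped rectangular box: outside dimensions 405×248×256 mm, with a uniform wall and base thickness of 24 mm. The base is a full 405×248 slab on the floor; four walls sit on top of the base. The front and back walls (the −y and +y sides) span the full width; the two side walls fit between them.


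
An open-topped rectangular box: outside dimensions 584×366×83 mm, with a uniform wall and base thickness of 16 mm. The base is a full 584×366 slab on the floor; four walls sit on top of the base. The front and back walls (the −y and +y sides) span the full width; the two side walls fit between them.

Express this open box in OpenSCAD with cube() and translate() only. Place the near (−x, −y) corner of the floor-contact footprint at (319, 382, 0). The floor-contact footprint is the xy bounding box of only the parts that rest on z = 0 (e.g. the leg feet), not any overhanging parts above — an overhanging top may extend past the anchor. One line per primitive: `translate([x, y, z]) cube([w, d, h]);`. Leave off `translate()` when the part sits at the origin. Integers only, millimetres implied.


translate([319, 382, 0]) cube([584, 366, 16]);
translate([319, 382, 16]) cube([584, 16, 67]);
translate([319, 732, 16]) cube([584, 16, 67]);
translate([319, 398, 16]) cube([16, 334, 67]);
translate([887, 398, 16]) cube([16, 334, 67]);


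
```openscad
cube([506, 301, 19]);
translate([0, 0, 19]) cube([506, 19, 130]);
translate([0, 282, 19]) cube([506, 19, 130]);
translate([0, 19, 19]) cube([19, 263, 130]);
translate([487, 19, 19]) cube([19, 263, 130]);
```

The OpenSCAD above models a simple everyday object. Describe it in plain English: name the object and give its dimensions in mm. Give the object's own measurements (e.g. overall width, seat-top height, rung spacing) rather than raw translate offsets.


An open-topped rectangular box: outside dimensions 506×301×149 mm, with a uniform wall and base thickness of 19 mm. The base is a full 506×301 slab on the floor; four walls sit on top of the base. The front and back walls (the −y and +y sides) span the full width; the two side walls fit between them.


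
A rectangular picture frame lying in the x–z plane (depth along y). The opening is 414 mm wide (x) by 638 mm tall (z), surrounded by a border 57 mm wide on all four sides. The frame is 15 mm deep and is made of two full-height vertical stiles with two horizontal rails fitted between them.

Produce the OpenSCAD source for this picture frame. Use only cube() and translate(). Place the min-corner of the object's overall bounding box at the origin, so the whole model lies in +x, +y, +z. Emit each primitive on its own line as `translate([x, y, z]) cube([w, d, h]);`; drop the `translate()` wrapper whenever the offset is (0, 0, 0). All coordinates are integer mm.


cube([57, 15, 752]);
translate([471, 0, 0]) cube([57, 15, 752]);
translate([57, 0, 0]) cube([414, 15, 57]);
translate([57, 0, 695]) cube([414, 15, 57]);
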